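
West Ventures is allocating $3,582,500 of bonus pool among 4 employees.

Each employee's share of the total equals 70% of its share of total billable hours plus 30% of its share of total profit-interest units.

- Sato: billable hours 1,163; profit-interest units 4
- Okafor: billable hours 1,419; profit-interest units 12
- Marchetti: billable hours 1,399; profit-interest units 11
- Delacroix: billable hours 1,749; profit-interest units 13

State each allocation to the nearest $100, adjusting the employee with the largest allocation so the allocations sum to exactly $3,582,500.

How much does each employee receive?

Sato: $616,500; Okafor: $943,500; Marchetti: $907,800; Delacroix: $1,114,700

Billable hours total 5,730; profit-interest units total 40.
Composite weights (70% billable hours + 30% profit-interest units): Sato 0.1721; Okafor 0.2634; Marchetti 0.2534; Delacroix 0.3112.
Raw shares: Sato 616,465.10; Okafor 943,454.19; Marchetti 907,832.38; Delacroix 1,114,748.33.
At nearest $100: Sato $616,500; Okafor $943,500; Marchetti $907,800; Delacroix $1,114,700. Sum = $3,582,500.
Sum already equals the total — no adjustment.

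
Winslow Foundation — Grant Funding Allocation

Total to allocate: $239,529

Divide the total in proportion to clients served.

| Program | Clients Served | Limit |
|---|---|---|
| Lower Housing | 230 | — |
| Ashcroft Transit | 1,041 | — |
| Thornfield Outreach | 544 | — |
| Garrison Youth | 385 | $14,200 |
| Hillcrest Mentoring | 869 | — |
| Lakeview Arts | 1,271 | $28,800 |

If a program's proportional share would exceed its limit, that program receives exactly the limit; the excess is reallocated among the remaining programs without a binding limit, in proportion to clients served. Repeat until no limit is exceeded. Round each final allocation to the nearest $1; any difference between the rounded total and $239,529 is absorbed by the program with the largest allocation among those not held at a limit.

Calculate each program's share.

Lower Housing: $16,841; Ashcroft Transit: $76,225; Thornfield Outreach: $39,833; Garrison Youth: $14,200; Hillcrest Mentoring: $63,630; Lakeview Arts: $28,800

Clients served total: 4,340.
Unconstrained shares: Lower Housing 12,693.93; Ashcroft Transit 57,453.85; Thornfield Outreach 30,023.91; Garrison Youth 21,248.54; Hillcrest Mentoring 47,960.99; Lakeview Arts 70,147.78.
Capped: Garrison Youth ($14,200), Lakeview Arts ($28,800); balance $196,529 reallocated over remaining clients served 2,684.
Remaining shares: Lower Housing 16,841.16 → $16,841; Ashcroft Transit 76,224.55 → $76,225; Thornfield Outreach 39,833.00 → $39,833; Hillcrest Mentoring 63,630.29 → $63,630.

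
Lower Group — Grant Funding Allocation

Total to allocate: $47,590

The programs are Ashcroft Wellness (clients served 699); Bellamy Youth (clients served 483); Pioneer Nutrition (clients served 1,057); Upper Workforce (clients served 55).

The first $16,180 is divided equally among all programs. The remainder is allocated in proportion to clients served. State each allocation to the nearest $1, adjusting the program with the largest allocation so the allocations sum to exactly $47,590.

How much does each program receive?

First tranche $16,180 split equally: $4,045 each.
Remainder $31,410 by clients served (total 2,294): Ashcroft Wellness 9,570.88 → $9,571; Bellamy Youth 6,613.35 → $6,613; Pioneer Nutrition 14,472.70 → $14,473; Upper Workforce 753.07 → $753.
Totals: Ashcroft Wellness $4,045 + $9,571 = $13,616; Bellamy Youth $4,045 + $6,613 = $10,658; Pioneer Nutrition $4,045 + $14,473 = $18,518; Upper Workforce $4,045 + $753 = $4,798.

Ashcroft Wellness: $13,616; Bellamy Youth: $10,658; Pioneer Nutrition: $18,518; Upper Workforce: $4,798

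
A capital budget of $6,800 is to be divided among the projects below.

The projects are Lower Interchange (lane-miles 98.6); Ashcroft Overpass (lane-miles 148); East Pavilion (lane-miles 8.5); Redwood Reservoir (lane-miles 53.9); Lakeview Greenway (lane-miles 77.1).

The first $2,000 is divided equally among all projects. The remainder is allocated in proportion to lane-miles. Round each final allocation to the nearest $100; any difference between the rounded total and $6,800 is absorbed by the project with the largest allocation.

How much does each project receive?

Lower Interchange: $1,600 | Ashcroft Overpass: $2,200 | East Pavilion: $500 | Redwood Reservoir: $1,100 | Lakeview Greenway: $1,400

$2,000 shared equally gives $400 per project.
Remainder $4,800 by lane-miles (total 386.1): Lower Interchange 1,225.80 → $1,200; Ashcroft Overpass 1,839.94 → $1,800; East Pavilion 105.67 → $100; Redwood Reservoir 670.09 → $700; Lakeview Greenway 958.51 → $1,000.
Totals: Lower Interchange $400 + $1,200 = $1,600; Ashcroft Overpass $400 + $1,800 = $2,200; East Pavilion $400 + $100 = $500; Redwood Reservoir $400 + $700 = $1,100; Lakeview Greenway $400 + $1,000 = $1,400.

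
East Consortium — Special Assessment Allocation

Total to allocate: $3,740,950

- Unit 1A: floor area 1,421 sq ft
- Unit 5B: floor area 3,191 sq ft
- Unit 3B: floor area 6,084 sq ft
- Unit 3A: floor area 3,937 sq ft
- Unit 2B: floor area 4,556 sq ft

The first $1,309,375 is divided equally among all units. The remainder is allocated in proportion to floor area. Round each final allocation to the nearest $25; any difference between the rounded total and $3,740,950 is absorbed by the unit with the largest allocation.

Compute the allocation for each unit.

First tranche $1,309,375 split equally: $261,875 each.
Remainder $2,431,575 by floor area (total 19,189): Unit 1A 180,065.04 → $180,075; Unit 5B 404,354.36 → $404,350; Unit 3B 770,947.02 → $770,950; Unit 3A 498,885.34 → $498,875; Unit 2B 577,323.24 → $577,325.
Totals: Unit 1A $261,875 + $180,075 = $441,950; Unit 5B $261,875 + $404,350 = $666,225; Unit 3B $261,875 + $770,950 = $1,032,825; Unit 3A $261,875 + $498,875 = $760,750; Unit 2B $261,875 + $577,325 = $839,200.

Unit 1A: $441,950 · Unit 5B: $666,225 · Unit 3B: $1,032,825 · Unit 3A: $760,750 · Unit 2B: $839,200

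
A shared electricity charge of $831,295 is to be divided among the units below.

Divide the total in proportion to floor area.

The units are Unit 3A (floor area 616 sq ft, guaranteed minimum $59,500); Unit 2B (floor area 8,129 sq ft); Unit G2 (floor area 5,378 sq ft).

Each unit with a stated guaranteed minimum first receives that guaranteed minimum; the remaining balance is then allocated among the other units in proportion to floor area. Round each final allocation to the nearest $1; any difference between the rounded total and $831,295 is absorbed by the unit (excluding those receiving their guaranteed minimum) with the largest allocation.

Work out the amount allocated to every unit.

Unit 3A: $59,500; Unit 2B: $464,494; Unit G2: $307,301

Guaranteed amounts: Unit 3A $59,500. Remaining pool $771,795.
Remaining pool split over remaining floor area 13,507: Unit 2B 464,494.08 → $464,494; Unit G2 307,300.92 → $307,301.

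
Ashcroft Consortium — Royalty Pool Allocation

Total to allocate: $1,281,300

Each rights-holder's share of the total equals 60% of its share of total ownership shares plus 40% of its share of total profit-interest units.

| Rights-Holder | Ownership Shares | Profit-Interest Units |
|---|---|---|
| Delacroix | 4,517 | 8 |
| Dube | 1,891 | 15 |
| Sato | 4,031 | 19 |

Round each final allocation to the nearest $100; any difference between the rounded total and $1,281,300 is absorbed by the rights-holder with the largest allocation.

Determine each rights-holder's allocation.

Delacroix: $430,300 · Dube: $322,300 · Sato: $528,700

Totals — ownership shares 10,439, profit-interest units 42.
Combined weights (60% ownership shares + 40% profit-interest units): Delacroix 0.3358; Dube 0.2515; Sato 0.4126.
Pro-rata amounts: Delacroix 430,277.26; Dube 322,305.52; Sato 528,717.22.
At nearest $100: Delacroix $430,300; Dube $322,300; Sato $528,700. Sum = $1,281,300.
No rounding difference to absorb.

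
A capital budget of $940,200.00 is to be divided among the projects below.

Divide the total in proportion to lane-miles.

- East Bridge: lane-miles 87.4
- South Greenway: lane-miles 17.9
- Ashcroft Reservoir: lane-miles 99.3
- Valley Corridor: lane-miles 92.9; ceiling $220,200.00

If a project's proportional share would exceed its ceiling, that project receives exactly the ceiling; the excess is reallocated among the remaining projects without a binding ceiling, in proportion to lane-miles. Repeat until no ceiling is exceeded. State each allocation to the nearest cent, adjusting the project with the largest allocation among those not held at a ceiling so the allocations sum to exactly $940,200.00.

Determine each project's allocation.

East Bridge: $307,565.98 | South Greenway: $62,991.20 | Ashcroft Reservoir: $349,442.82 | Valley Corridor: $220,200.00

Combined lane-miles = 297.5.
Pro-rata shares before constraints: East Bridge 276,213.3782; South Greenway 56,570.0168; Ashcroft Reservoir 313,821.3782; Valley Corridor 293,595.2269.
Held at cap: Valley Corridor ($220,200.00); residual $720,000.00 reallocated over remaining lane-miles 204.6.
Redistributed shares: East Bridge 307,565.9824 → $307,565.98; South Greenway 62,991.2023 → $62,991.20; Ashcroft Reservoir 349,442.8152 → $349,442.82.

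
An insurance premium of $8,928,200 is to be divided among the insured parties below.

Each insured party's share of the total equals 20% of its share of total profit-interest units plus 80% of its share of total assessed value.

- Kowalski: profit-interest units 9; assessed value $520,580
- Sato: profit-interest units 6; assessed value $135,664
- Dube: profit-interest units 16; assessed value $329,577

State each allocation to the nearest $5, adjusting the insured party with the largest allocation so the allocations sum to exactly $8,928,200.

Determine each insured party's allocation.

Profit-interest units total 31; assessed value total 985,821.
Combined weights (20% profit-interest units + 80% assessed value): Kowalski 0.4805; Sato 0.1488; Dube 0.3707.
Pro-rata amounts: Kowalski 4,290,165.19; Sato 1,328,532.90; Dube 3,309,501.91.
After rounding ($5): Kowalski $4,290,165; Sato $1,328,535; Dube $3,309,500. Sum = $8,928,200.
Rounded total matches; no reconciliation needed.

Kowalski: $4,290,165 | Sato: $1,328,535 | Dube: $3,309,500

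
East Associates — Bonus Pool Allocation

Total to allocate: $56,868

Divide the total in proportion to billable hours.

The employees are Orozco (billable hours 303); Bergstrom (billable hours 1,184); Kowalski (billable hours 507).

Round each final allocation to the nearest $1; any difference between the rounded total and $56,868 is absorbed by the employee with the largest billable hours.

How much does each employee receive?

Orozco: $8,641 | Bergstrom: $33,768 | Kowalski: $14,459

Total billable hours = 1,994.
Proportional shares: Orozco 303/1,994 × $56,868 = 8,641.43; Bergstrom 1,184/1,994 × $56,868 = 33,767.16; Kowalski 507/1,994 × $56,868 = 14,459.42.
After rounding ($1): Orozco $8,641; Bergstrom $33,767; Kowalski $14,459. Sum = $56,867.
Difference $56,868 − $56,867 = +$1 applied to largest billable hours (Bergstrom): Bergstrom becomes $33,768.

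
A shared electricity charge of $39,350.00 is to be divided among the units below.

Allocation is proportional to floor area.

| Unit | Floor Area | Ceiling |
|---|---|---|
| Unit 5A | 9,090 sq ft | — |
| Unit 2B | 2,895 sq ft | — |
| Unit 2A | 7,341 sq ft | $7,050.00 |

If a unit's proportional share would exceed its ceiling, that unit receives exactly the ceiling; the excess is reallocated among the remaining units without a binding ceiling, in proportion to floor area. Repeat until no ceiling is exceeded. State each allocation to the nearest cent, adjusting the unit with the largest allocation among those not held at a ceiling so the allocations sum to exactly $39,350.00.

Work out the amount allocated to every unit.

Floor area total: 19,326.
Pro-rata shares before constraints: Unit 5A 18,508.3049; Unit 2B 5,894.5591; Unit 2A 14,947.1360.
Cap binds for Unit 2A ($7,050.00); remaining pool $32,300.00 reallocated over remaining floor area 11,985.
Redistributed shares: Unit 5A 24,497.8723 → $24,497.87; Unit 2B 7,802.1277 → $7,802.13.

Unit 5A: $24,497.87 · Unit 2B: $7,802.13 · Unit 2A: $7,050.00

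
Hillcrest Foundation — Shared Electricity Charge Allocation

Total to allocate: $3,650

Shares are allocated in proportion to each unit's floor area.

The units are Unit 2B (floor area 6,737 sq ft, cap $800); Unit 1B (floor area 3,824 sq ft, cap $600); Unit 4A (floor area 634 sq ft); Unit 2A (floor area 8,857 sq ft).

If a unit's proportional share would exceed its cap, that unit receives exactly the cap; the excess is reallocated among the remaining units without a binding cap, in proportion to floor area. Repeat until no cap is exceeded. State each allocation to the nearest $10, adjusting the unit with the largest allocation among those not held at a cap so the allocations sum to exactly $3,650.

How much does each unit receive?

Unit 2B: $800 · Unit 1B: $600 · Unit 4A: $150 · Unit 2A: $2,100

Sum of floor area: 20,052.
Proportional shares (ignoring caps): Unit 2B 1,226.31; Unit 1B 696.07; Unit 4A 115.40; Unit 2A 1,612.21.
Cap binds for Unit 2B ($800), Unit 1B ($600); balance $2,250 reallocated over remaining floor area 9,491.
Redistributed shares: Unit 4A 150.30 → $150; Unit 2A 2,099.70 → $2,100.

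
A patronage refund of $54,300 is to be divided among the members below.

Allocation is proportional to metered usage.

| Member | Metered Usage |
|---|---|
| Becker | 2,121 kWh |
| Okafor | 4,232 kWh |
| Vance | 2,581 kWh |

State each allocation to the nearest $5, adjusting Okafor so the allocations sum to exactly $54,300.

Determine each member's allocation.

Becker: $12,890 | Okafor: $25,725 | Vance: $15,685

Sum of metered usage: 8,934.
Unrounded shares: Becker 2,121/8,934 × $54,300 = 12,891.24; Okafor 4,232/8,934 × $54,300 = 25,721.69; Vance 2,581/8,934 × $54,300 = 15,687.07.
Rounded to nearest $5: Becker $12,890; Okafor $25,720; Vance $15,685. Sum = $54,295.
Difference $54,300 − $54,295 = +$5 applied to Okafor: Okafor becomes $25,725.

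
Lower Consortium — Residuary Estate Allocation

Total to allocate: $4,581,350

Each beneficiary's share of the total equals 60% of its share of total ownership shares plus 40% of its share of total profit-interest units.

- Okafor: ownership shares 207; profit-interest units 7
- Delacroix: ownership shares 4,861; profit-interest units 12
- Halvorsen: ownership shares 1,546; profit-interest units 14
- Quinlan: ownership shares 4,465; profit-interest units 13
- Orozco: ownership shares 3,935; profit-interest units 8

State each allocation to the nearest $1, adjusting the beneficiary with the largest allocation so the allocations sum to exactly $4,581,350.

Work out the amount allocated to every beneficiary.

Okafor: $275,450 | Delacroix: $1,297,199 | Halvorsen: $758,149 | Quinlan: $1,258,633 | Orozco: $991,919

Ownership shares total 15,014; profit-interest units total 54.
Composite weights (60% ownership shares + 40% profit-interest units): Okafor 0.0601; Delacroix 0.2831; Halvorsen 0.1655; Quinlan 0.2747; Orozco 0.2165.
Pro-rata amounts: Okafor 275,449.69; Delacroix 1,297,198.17; Halvorsen 758,149.47; Quinlan 1,258,633.18; Orozco 991,919.49.
Rounded to nearest $1: Okafor $275,450; Delacroix $1,297,198; Halvorsen $758,149; Quinlan $1,258,633; Orozco $991,919. Sum = $4,581,349.
Difference $4,581,350 − $4,581,349 = +$1 applied to largest allocation (Delacroix): Delacroix becomes $1,297,199.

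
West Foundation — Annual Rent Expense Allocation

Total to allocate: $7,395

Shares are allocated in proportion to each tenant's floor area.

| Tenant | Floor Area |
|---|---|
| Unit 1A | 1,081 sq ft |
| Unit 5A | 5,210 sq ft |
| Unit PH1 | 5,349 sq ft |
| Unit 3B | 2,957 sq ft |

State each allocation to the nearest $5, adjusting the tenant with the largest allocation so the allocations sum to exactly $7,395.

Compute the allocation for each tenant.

Unit 1A: $550 | Unit 5A: $2,640 | Unit PH1: $2,705 | Unit 3B: $1,500

Sum of floor area: 14,597.
Proportional shares: Unit 1A 1,081/14,597 × $7,395 = 547.65; Unit 5A 5,210/14,597 × $7,395 = 2,639.44; Unit PH1 5,349/14,597 × $7,395 = 2,709.86; Unit 3B 2,957/14,597 × $7,395 = 1,498.05.
At nearest $5: Unit 1A $550; Unit 5A $2,640; Unit PH1 $2,710; Unit 3B $1,500. Sum = $7,400.
Difference $7,395 − $7,400 = −$5 applied to largest allocation (Unit PH1): Unit PH1 becomes $2,705.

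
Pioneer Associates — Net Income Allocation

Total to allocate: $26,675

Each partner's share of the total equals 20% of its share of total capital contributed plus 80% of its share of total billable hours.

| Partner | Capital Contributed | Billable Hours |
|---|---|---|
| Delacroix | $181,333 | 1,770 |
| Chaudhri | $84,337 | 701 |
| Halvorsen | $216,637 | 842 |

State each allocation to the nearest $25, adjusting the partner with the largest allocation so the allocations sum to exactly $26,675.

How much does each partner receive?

Capital contributed total 482,307; billable hours total 3,313.
Blended shares (20% capital contributed + 80% billable hours): Delacroix 0.5026; Chaudhri 0.2042; Halvorsen 0.2932.
Unrounded shares: Delacroix 13,406.89; Chaudhri 5,448.23; Halvorsen 7,819.88.
At nearest $25: Delacroix $13,400; Chaudhri $5,450; Halvorsen $7,825. Sum = $26,675.
No rounding difference to absorb.

Delacroix: $13,400 · Chaudhri: $5,450 · Halvorsen: $7,825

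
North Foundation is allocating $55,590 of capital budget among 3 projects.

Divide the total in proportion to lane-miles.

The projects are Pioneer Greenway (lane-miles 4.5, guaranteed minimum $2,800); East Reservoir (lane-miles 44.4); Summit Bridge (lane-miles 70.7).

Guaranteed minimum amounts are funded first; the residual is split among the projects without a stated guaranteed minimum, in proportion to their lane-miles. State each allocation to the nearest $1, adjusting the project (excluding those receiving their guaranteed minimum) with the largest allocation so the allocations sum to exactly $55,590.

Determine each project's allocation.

Minimums first: Pioneer Greenway $2,800. Balance $52,790.
Balance split over remaining lane-miles 115.1: East Reservoir 20,363.82 → $20,364; Summit Bridge 32,426.18 → $32,426.

Pioneer Greenway: $2,800 | East Reservoir: $20,364 | Summit Bridge: $32,426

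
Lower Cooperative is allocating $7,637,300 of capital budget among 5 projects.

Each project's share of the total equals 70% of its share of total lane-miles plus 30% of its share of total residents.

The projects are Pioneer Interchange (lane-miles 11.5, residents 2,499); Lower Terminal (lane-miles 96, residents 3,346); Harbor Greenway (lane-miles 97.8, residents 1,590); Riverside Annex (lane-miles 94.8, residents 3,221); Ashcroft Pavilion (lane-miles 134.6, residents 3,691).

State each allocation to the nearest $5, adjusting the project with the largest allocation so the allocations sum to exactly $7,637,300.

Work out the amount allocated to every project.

Pioneer Interchange: $540,515; Lower Terminal: $1,714,995; Harbor Greenway: $1,456,705; Riverside Annex: $1,680,275; Ashcroft Pavilion: $2,244,810

Lane-miles total 434.7; residents total 14,347.
Combined weights (70% lane-miles + 30% residents): Pioneer Interchange 0.0708; Lower Terminal 0.2246; Harbor Greenway 0.1907; Riverside Annex 0.2200; Ashcroft Pavilion 0.2939.
Unrounded shares: Pioneer Interchange 540,517.27; Lower Terminal 1,714,995.57; Harbor Greenway 1,456,702.64; Riverside Annex 1,680,275.23; Ashcroft Pavilion 2,244,809.29.
Rounded to nearest $5: Pioneer Interchange $540,515; Lower Terminal $1,714,995; Harbor Greenway $1,456,705; Riverside Annex $1,680,275; Ashcroft Pavilion $2,244,810. Sum = $7,637,300.
Rounded total matches; no reconciliation needed.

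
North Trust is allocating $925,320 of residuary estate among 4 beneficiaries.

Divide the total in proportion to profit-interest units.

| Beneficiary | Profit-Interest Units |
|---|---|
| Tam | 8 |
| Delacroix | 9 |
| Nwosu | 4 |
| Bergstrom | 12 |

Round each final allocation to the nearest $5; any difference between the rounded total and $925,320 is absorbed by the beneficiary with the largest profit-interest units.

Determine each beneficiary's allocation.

Combined profit-interest units = 8 + 9 + 4 + 12 = 33.
Pro-rata amounts: Tam 224,320.00; Delacroix 252,360.00; Nwosu 112,160.00; Bergstrom 336,480.00.
Rounded to nearest $5: Tam $224,320; Delacroix $252,360; Nwosu $112,160; Bergstrom $336,480. Sum = $925,320.
Rounded total matches; no reconciliation needed.

Tam: $224,320 · Delacroix: $252,360 · Nwosu: $112,160 · Bergstrom: $336,480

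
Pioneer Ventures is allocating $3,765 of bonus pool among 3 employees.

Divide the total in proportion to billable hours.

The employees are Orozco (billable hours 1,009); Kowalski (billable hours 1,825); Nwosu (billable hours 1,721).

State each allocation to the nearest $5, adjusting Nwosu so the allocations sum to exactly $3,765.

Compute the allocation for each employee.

Sum of billable hours: 4,555.
Unrounded shares: Orozco 1,009/4,555 × $3,765 = 834.00; Kowalski 1,825/4,555 × $3,765 = 1,508.48; Nwosu 1,721/4,555 × $3,765 = 1,422.52.
Rounded to nearest $5: Orozco $835; Kowalski $1,510; Nwosu $1,425. Sum = $3,770.
Difference $3,765 − $3,770 = −$5 applied to Nwosu: Nwosu becomes $1,420.

Orozco: $835 | Kowalski: $1,510 | Nwosu: $1,420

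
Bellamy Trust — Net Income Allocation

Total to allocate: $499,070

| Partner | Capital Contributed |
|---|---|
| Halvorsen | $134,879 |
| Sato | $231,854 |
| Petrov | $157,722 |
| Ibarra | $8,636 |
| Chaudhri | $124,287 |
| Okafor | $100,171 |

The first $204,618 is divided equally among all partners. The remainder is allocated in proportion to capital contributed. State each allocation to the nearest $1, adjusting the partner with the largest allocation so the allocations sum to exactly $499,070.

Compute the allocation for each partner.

Halvorsen: $86,529 · Sato: $124,222 · Petrov: $95,408 · Ibarra: $37,460 · Chaudhri: $82,412 · Okafor: $73,039

First tranche $204,618 split equally: $34,103 each.
Remainder $294,452 by capital contributed (total 757,549): Halvorsen 52,426.17 → $52,426; Sato 90,119.42 → $90,119; Petrov 61,305.02 → $61,305; Ibarra 3,356.73 → $3,357; Chaudhri 48,309.16 → $48,309; Okafor 38,935.503 → $38,936.
Totals: Halvorsen $34,103 + $52,426 = $86,529; Sato $34,103 + $90,119 = $124,222; Petrov $34,103 + $61,305 = $95,408; Ibarra $34,103 + $3,357 = $37,460; Chaudhri $34,103 + $48,309 = $82,412; Okafor $34,103 + $38,936 = $73,039.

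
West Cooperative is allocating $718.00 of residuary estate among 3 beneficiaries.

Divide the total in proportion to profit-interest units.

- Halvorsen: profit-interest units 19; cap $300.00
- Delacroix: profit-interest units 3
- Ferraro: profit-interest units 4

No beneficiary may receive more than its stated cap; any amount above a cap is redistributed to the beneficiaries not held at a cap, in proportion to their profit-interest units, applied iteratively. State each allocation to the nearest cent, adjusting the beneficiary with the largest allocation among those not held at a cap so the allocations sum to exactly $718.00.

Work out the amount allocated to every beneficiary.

Combined profit-interest units = 26.
Pro-rata shares before constraints: Halvorsen 524.6923; Delacroix 82.8462; Ferraro 110.4615.
Cap binds for Halvorsen ($300.00); balance $418.00 reallocated over remaining profit-interest units 7.
Shares after redistribution: Delacroix 179.1429 → $179.14; Ferraro 238.8571 → $238.86.

Halvorsen: $300.00 | Delacroix: $179.14 | Ferraro: $238.86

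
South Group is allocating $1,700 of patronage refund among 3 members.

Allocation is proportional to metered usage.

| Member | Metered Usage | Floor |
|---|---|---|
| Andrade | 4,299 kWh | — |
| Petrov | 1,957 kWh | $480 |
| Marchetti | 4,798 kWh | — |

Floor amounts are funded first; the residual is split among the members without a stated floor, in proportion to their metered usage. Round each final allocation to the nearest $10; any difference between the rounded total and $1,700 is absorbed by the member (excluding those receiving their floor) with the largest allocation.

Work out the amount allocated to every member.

Minimums first: Petrov $480. Residual $1,220.
Residual split over remaining metered usage 9,097: Andrade 576.54 → $580; Marchetti 643.46 → $640.

Andrade: $580 · Petrov: $480 · Marchetti: $640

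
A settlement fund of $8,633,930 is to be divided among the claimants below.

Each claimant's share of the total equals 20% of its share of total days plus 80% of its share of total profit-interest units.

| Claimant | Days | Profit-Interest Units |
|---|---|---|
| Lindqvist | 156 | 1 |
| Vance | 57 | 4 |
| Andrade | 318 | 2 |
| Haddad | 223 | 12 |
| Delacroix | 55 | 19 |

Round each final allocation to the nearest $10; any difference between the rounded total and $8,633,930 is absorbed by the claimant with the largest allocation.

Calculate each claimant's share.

Totals — days 809, profit-interest units 38.
Combined weights (20% days + 80% profit-interest units): Lindqvist 0.0596; Vance 0.0983; Andrade 0.1207; Haddad 0.3078; Delacroix 0.4136.
Pro-rata amounts: Lindqvist 514,744.22; Vance 848,732.56; Andrade 1,042,295.26; Haddad 2,657,190.12; Delacroix 3,570,967.83.
Rounded to nearest $10: Lindqvist $514,740; Vance $848,730; Andrade $1,042,300; Haddad $2,657,190; Delacroix $3,570,970. Sum = $8,633,930.
Rounded total matches; no reconciliation needed.

Lindqvist: $514,740 · Vance: $848,730 · Andrade: $1,042,300 · Haddad: $2,657,190 · Delacroix: $3,570,970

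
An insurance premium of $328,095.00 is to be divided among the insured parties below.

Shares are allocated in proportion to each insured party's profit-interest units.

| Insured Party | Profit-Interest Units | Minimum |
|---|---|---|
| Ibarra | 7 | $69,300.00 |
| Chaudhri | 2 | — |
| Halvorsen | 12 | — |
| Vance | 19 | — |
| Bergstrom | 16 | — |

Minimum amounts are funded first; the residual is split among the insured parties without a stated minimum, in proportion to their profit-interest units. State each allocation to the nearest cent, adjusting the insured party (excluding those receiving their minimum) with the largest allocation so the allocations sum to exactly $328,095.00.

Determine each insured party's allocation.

Ibarra: $69,300.00 · Chaudhri: $10,563.06 · Halvorsen: $63,378.37 · Vance: $100,349.08 · Bergstrom: $84,504.49

Minimums first: Ibarra $69,300.00. Balance $258,795.00.
Balance split over remaining profit-interest units 49: Chaudhri 10,563.0612 → $10,563.06; Halvorsen 63,378.3673 → $63,378.37; Vance 100,349.0816 → $100,349.08; Bergstrom 84,504.4898 → $84,504.49.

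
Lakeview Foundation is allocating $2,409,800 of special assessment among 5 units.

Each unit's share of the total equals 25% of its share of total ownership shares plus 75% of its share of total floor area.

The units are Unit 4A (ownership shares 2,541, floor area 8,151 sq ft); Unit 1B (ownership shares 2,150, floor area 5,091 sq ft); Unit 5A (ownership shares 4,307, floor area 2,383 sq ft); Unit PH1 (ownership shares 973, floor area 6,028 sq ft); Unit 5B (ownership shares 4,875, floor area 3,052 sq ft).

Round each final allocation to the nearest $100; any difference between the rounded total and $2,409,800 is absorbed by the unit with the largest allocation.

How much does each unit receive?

Unit 4A: $699,400 | Unit 1B: $459,700 | Unit 5A: $349,100 | Unit PH1: $480,500 | Unit 5B: $421,100

Ownership shares total 14,846; floor area total 24,705.
Combined weights (25% ownership shares + 75% floor area): Unit 4A 0.2902; Unit 1B 0.1908; Unit 5A 0.1449; Unit PH1 0.1994; Unit 5B 0.1747.
Raw shares: Unit 4A 699,418.45; Unit 1B 459,690.49; Unit 5A 349,111.60; Unit PH1 480,476.23; Unit 5B 421,103.22.
At nearest $100: Unit 4A $699,400; Unit 1B $459,700; Unit 5A $349,100; Unit PH1 $480,500; Unit 5B $421,100. Sum = $2,409,800.
Sum already equals the total — no adjustment.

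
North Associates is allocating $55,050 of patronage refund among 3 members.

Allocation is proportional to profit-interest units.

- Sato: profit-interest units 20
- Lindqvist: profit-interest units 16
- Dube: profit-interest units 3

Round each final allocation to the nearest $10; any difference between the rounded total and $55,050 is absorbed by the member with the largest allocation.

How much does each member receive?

Profit-interest units total: 39.
Pro-rata amounts: Sato 20/39 × $55,050 = 28,230.77; Lindqvist 16/39 × $55,050 = 22,584.62; Dube 3/39 × $55,050 = 4,234.62.
Rounded to nearest $10: Sato $28,230; Lindqvist $22,580; Dube $4,230. Sum = $55,040.
Difference $55,050 − $55,040 = +$10 applied to largest allocation (Sato): Sato becomes $28,240.

Sato: $28,240 · Lindqvist: $22,580 · Dube: $4,230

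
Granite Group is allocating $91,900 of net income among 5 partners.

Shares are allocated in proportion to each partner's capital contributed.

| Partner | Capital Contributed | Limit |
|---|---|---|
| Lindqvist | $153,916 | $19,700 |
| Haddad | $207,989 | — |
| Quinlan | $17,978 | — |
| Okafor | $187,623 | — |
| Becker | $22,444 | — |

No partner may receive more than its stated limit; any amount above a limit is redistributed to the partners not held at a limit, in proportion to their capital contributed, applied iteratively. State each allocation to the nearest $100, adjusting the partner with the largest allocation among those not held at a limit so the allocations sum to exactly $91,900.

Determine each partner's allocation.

Lindqvist: $19,700 | Haddad: $34,400 | Quinlan: $3,000 | Okafor: $31,100 | Becker: $3,700

Sum of capital contributed: 589,950.
Pro-rata shares before constraints: Lindqvist 23,976.41; Haddad 32,399.68; Quinlan 2,800.54; Okafor 29,227.14; Becker 3,496.23.
Capped: Lindqvist ($19,700); remaining pool $72,200 reallocated over remaining capital contributed 436,034.
Redistributed shares: Haddad 34,439.53 → $34,400; Quinlan 2,976.86 → $3,000; Okafor 31,067.26 → $31,100; Becker 3,716.35 → $3,700.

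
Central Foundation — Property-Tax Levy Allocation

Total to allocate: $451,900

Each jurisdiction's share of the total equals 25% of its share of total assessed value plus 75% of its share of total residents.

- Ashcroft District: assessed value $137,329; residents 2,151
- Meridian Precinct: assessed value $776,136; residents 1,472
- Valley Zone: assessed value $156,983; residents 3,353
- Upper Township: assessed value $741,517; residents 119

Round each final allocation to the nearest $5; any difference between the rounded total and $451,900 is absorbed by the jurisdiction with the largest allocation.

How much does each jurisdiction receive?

Assessed value total 1,811,965; residents total 7,095.
Combined weights (25% assessed value + 75% residents): Ashcroft District 0.2463; Meridian Precinct 0.2627; Valley Zone 0.3761; Upper Township 0.1149.
Pro-rata amounts: Ashcroft District 111,314.70; Meridian Precinct 118,708.43; Valley Zone 169,959.12; Upper Township 51,917.75.
After rounding ($5): Ashcroft District $111,315; Meridian Precinct $118,710; Valley Zone $169,960; Upper Township $51,920. Sum = $451,905.
Difference $451,900 − $451,905 = −$5 applied to largest allocation (Valley Zone): Valley Zone becomes $169,955.

Ashcroft District: $111,315; Meridian Precinct: $118,710; Valley Zone: $169,955; Upper Township: $51,920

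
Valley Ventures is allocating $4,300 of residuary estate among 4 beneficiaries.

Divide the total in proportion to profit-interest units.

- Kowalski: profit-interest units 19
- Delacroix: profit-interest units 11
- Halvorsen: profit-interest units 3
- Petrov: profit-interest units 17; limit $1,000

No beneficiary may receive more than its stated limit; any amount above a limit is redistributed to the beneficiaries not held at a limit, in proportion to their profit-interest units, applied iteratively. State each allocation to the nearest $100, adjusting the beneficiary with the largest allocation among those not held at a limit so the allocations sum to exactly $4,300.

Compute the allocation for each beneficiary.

Kowalski: $1,900 | Delacroix: $1,100 | Halvorsen: $300 | Petrov: $1,000

Combined profit-interest units = 50.
Pro-rata shares before constraints: Kowalski 1,634.00; Delacroix 946.00; Halvorsen 258.00; Petrov 1,462.00.
Capped: Petrov ($1,000); residual $3,300 reallocated over remaining profit-interest units 33.
Shares after redistribution: Kowalski 1,900.00 → $1,900; Delacroix 1,100.00 → $1,100; Halvorsen 300.00 → $300.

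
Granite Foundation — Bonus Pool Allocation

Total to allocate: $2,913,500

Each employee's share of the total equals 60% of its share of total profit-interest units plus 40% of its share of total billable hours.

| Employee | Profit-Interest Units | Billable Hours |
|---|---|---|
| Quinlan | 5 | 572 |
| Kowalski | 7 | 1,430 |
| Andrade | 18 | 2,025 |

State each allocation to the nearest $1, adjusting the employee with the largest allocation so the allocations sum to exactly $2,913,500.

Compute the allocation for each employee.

Quinlan: $456,885 · Kowalski: $821,727 · Andrade: $1,634,888

Totals — profit-interest units 30, billable hours 4,027.
Combined weights (60% profit-interest units + 40% billable hours): Quinlan 0.1568; Kowalski 0.2820; Andrade 0.5611.
Unrounded shares: Quinlan 456,884.84; Kowalski 821,727.10; Andrade 1,634,888.06.
Rounded to nearest $1: Quinlan $456,885; Kowalski $821,727; Andrade $1,634,888. Sum = $2,913,500.
No rounding difference to absorb.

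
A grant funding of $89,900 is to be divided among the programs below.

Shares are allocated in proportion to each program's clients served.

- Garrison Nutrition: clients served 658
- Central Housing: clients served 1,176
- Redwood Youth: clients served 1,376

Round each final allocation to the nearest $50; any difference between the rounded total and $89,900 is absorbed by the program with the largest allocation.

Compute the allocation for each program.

Garrison Nutrition: $18,450 · Central Housing: $32,950 · Redwood Youth: $38,500

Combined clients served = 3,210.
Proportional shares: Garrison Nutrition 658/3,210 × $89,900 = 18,428.10; Central Housing 1,176/3,210 × $89,900 = 32,935.33; Redwood Youth 1,376/3,210 × $89,900 = 38,536.57.
At nearest $50: Garrison Nutrition $18,450; Central Housing $32,950; Redwood Youth $38,550. Sum = $89,950.
Difference $89,900 − $89,950 = −$50 applied to largest allocation (Redwood Youth): Redwood Youth becomes $38,500.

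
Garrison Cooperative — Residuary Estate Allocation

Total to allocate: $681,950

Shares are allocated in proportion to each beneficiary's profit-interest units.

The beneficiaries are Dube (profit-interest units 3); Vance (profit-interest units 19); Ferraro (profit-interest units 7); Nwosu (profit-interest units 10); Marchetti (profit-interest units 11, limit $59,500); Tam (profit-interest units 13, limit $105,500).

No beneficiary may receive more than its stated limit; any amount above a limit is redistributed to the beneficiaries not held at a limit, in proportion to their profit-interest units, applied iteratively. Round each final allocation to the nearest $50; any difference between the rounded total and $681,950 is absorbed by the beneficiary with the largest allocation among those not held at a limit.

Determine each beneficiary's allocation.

Profit-interest units total: 63.
Proportional shares (ignoring caps): Dube 32,473.81; Vance 205,667.46; Ferraro 75,772.22; Nwosu 108,246.03; Marchetti 119,070.63; Tam 140,719.84.
Cap binds for Marchetti ($59,500), Tam ($105,500); residual $516,950 reallocated over remaining profit-interest units 39.
Remaining shares: Dube 39,765.38 → $39,750; Vance 251,847.44 → $251,850; Ferraro 92,785.90 → $92,800; Nwosu 132,551.28 → $132,550.

Dube: $39,750; Vance: $251,850; Ferraro: $92,800; Nwosu: $132,550; Marchetti: $59,500; Tam: $105,500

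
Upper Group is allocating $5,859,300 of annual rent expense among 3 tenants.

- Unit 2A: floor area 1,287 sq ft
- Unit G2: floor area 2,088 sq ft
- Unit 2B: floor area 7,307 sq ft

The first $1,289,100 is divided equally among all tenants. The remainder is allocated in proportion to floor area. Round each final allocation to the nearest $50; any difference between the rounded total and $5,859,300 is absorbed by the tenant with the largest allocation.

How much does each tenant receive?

First tranche $1,289,100 split equally: $429,700 each.
Remainder $4,570,200 by floor area (total 10,682): Unit 2A 550,631.66 → $550,650; Unit G2 893,332.48 → $893,350; Unit 2B 3,126,235.85 → $3,126,250.
Rounding difference −$50 on remainder applied to Unit 2B.
Totals: Unit 2A $429,700 + $550,650 = $980,350; Unit G2 $429,700 + $893,350 = $1,323,050; Unit 2B $429,700 + $3,126,200 = $3,555,900.

Unit 2A: $980,350 | Unit G2: $1,323,050 | Unit 2B: $3,555,900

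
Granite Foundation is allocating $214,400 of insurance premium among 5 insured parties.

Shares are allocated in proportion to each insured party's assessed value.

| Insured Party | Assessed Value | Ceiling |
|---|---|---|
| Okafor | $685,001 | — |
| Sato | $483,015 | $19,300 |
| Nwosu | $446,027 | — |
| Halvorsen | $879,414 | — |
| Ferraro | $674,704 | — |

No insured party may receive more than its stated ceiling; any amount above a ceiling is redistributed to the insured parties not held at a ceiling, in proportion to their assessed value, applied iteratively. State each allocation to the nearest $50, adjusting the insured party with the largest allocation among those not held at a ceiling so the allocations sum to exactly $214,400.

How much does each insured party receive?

Combined assessed value = 3,168,161.
Pro-rata shares before constraints: Okafor 46,356.30; Sato 32,687.23; Nwosu 30,184.13; Halvorsen 59,512.87; Ferraro 45,659.47.
Held at cap: Sato ($19,300); balance $195,100 reallocated over remaining assessed value 2,685,146.
Remaining shares: Okafor 49,771.48 → $49,750; Nwosu 32,407.87 → $32,400; Halvorsen 63,897.33 → $63,900; Ferraro 49,023.31 → $49,000.
Rounding difference +$50 applied to Halvorsen → $63,950.

Okafor: $49,750 | Sato: $19,300 | Nwosu: $32,400 | Halvorsen: $63,950 | Ferraro: $49,000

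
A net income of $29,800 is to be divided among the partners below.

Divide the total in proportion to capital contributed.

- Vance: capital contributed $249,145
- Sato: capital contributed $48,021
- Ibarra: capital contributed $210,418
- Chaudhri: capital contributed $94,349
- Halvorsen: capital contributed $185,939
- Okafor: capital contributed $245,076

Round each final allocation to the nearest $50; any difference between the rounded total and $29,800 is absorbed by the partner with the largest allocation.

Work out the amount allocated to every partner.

Vance: $7,250; Sato: $1,400; Ibarra: $6,050; Chaudhri: $2,700; Halvorsen: $5,350; Okafor: $7,050

Sum of capital contributed: 1,032,948.
Proportional shares: Vance 249,145/1,032,948 × $29,800 = 7,187.70; Sato 48,021/1,032,948 × $29,800 = 1,385.38; Ibarra 210,418/1,032,948 × $29,800 = 6,070.45; Chaudhri 94,349/1,032,948 × $29,800 = 2,721.92; Halvorsen 185,939/1,032,948 × $29,800 = 5,364.24; Okafor 245,076/1,032,948 × $29,800 = 7,070.31.
Rounded to nearest $50: Vance $7,200; Sato $1,400; Ibarra $6,050; Chaudhri $2,700; Halvorsen $5,350; Okafor $7,050. Sum = $29,750.
Difference $29,800 − $29,750 = +$50 applied to largest allocation (Vance): Vance becomes $7,250.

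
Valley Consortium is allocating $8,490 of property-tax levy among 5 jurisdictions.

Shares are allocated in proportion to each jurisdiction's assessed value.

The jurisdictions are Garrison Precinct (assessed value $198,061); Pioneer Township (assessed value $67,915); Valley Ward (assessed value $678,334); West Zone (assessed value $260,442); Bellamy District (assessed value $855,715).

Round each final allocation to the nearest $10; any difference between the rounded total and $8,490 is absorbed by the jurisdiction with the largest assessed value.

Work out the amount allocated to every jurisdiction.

Garrison Precinct: $820 · Pioneer Township: $280 · Valley Ward: $2,800 · West Zone: $1,070 · Bellamy District: $3,520

Assessed value total: 2,060,467.
Pro-rata amounts: Garrison Precinct 198,061/2,060,467 × $8,490 = 816.10; Pioneer Township 67,915/2,060,467 × $8,490 = 279.84; Valley Ward 678,334/2,060,467 × $8,490 = 2,795.02; West Zone 260,442/2,060,467 × $8,490 = 1,073.13; Bellamy District 855,715/2,060,467 × $8,490 = 3,525.91.
At nearest $10: Garrison Precinct $820; Pioneer Township $280; Valley Ward $2,800; West Zone $1,070; Bellamy District $3,530. Sum = $8,500.
Difference $8,490 − $8,500 = −$10 applied to largest assessed value (Bellamy District): Bellamy District becomes $3,520.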